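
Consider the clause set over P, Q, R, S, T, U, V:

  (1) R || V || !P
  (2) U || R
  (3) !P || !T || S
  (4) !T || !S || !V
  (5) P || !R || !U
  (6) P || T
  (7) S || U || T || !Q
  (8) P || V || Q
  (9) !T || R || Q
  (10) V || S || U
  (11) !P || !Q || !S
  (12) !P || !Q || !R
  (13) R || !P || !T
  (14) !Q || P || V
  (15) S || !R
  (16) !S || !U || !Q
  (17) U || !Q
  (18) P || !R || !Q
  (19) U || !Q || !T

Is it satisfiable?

Yes, satisfiable

Suppose U = true.
Suppose P = true.
Suppose R = false.
The clause (V) is unit, so V = true.
The clause (!T) is unit, so T = false.
Suppose Q = false.
All clauses hold; S can take either value.
A satisfying assignment: P ↦ true; Q ↦ false; R ↦ false; S ↦ false; T ↦ false; U ↦ true; V ↦ true.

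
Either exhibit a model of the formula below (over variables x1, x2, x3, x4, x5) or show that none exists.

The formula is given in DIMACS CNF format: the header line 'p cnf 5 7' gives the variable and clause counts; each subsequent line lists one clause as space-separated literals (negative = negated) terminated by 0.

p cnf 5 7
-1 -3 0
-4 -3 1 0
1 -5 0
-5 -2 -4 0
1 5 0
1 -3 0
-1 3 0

UNSATISFIABLE

Try x1 = False.
(¬x5) alone gives x5 = False.
But (x5) is also a unit clause — contradiction.
So x1 must be the other value — set x1 = True.
(¬x3) alone gives x3 = False.
But (x3) is also a unit clause — contradiction.
Both values of x1 lead to a conflict.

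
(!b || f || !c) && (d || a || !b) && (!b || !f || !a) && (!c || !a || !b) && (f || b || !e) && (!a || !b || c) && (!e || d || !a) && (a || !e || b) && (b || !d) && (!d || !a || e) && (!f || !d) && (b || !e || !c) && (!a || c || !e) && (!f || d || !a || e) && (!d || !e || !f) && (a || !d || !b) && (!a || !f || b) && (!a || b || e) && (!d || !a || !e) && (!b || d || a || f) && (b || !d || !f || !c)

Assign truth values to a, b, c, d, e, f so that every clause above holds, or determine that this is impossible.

a ↦ false, b ↦ false, c ↦ true, d ↦ false, e ↦ false, f ↦ true

Branch on b: set b = false.
(!d) alone gives d = false.
Branch on f: set f = true.
(!a) alone gives a = false.
(!e) alone gives e = false.
All clauses hold; c can take either value.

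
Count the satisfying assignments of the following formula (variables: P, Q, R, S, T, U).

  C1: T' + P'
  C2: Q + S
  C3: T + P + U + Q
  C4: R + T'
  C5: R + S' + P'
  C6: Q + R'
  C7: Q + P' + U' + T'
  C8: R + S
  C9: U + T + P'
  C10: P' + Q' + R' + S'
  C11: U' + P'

11

There are 2^6 = 64 truth assignments over (P, Q, R, S, T, U).
Split on R. With R = 1, the clauses containing R are satisfied and R' drops from the rest; 8 of the 2^5 = 32 assignments to the other variables satisfy what remains.
With R = 0, by the same count on the reduced clause set, 3 assignments work.
(One model: P=F, Q=F, R=F, S=T, T=F, U=T.)
Total: 8 + 3 = 11.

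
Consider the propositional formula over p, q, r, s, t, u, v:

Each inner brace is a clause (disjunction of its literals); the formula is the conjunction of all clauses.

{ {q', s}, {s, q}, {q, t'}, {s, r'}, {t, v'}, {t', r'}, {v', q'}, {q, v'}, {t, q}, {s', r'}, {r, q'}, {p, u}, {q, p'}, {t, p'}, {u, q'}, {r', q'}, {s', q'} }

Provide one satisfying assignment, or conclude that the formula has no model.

Try q = 0.
From the singleton clause (s), s = 1.
From the singleton clause (t'), t = 0.
That conflicts with the unit clause (t).
Backtrack on q: now try q = 1.
From the singleton clause (s), s = 1.
That conflicts with the unit clause (s').
Neither q = 1 nor q = 0 works.

UNSATISFIABLE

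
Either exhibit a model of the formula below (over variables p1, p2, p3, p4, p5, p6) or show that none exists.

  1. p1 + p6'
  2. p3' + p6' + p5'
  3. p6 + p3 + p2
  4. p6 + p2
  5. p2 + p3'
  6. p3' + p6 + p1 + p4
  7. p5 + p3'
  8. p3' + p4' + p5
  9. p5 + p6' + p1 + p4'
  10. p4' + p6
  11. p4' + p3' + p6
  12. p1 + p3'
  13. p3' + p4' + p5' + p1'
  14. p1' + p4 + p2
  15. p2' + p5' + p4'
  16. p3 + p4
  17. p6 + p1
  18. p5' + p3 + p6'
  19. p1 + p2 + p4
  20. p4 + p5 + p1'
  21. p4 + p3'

Case p1 = 1:
Case p6 = 1:
Case p3 = 0:
(p4) alone gives p4 = 1.
(p5') alone gives p5 = 0.
No clause remains; p2 is free.

p1: 1; p2: 0; p3: 0; p4: 1; p5: 0; p6: 1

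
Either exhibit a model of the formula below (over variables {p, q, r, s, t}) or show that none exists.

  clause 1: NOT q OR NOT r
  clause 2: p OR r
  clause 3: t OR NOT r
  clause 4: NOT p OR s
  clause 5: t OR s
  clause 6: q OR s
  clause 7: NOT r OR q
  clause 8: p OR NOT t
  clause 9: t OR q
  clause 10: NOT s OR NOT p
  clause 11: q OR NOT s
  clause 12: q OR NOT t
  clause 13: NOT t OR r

UNSATISFIABLE

Branch on q: set q = false.
The clause (s) is unit, so s = true.
Now (NOT s) is unsatisfied and unit — conflict.
That branch fails; take q = true instead.
The clause (NOT r) is unit, so r = false.
The clause (p) is unit, so p = true.
The clause (s) is unit, so s = true.
Now (NOT s) is unsatisfied and unit — conflict.
Neither q = true nor q = false works.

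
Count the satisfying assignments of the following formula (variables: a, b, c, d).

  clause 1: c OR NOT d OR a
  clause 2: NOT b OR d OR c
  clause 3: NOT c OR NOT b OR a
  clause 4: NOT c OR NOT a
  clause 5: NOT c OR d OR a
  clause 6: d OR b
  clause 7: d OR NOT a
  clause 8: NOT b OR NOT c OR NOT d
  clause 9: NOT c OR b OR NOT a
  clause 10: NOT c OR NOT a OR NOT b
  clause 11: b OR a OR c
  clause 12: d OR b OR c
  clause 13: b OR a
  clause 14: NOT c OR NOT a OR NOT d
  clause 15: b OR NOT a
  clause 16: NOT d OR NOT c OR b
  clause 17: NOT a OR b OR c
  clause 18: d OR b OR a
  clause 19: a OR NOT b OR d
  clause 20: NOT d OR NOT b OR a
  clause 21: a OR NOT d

1

There are 2^4 = 16 truth assignments over (a, b, c, d).
Check each against the 21 clauses (columns in the order a, b, c, d):
  F F F F  ✗ fails (d OR b)
  F F F T  ✗ fails (c OR NOT d OR a)
  F F T F  ✗ fails (NOT c OR d OR a)
  F F T T  ✗ fails (b OR a)
  F T F F  ✗ fails (NOT b OR d OR c)
  F T F T  ✗ fails (c OR NOT d OR a)
  F T T F  ✗ fails (NOT c OR NOT b OR a)
  F T T T  ✗ fails (NOT c OR NOT b OR a)
  T F F F  ✗ fails (d OR b)
  T F F T  ✗ fails (b OR NOT a)
  T F T F  ✗ fails (NOT c OR NOT a)
  T F T T  ✗ fails (NOT c OR NOT a)
  T T F F  ✗ fails (NOT b OR d OR c)
  T T F T  ✓ satisfies all
  T T T F  ✗ fails (NOT c OR NOT a)
  T T T T  ✗ fails (NOT c OR NOT a)
1 of the 16 rows is a model.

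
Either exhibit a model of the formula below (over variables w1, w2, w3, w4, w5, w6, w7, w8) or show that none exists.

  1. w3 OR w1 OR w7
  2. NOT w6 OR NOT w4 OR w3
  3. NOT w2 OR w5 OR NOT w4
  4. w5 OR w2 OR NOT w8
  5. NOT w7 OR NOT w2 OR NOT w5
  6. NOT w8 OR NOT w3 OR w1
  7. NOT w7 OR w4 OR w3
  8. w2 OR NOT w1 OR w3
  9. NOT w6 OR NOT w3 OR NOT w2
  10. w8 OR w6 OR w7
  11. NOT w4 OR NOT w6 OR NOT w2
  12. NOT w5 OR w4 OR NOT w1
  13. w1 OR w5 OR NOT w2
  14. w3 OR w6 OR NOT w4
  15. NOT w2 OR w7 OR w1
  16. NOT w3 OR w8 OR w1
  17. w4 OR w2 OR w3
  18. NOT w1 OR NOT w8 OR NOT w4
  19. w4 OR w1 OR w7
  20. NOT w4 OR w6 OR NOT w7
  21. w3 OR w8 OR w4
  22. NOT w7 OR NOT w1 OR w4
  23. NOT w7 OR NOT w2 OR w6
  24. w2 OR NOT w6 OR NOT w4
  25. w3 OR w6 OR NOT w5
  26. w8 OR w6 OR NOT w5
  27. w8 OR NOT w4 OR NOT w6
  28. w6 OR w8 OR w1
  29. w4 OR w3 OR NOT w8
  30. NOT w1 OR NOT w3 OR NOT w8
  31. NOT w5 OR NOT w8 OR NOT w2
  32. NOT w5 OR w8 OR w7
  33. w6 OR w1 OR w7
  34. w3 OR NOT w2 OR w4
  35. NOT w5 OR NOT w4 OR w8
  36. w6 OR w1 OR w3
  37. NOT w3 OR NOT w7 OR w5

Case w3 = true:
Case w8 = false:
The clause (w1) is unit, so w1 = true.
Case w6 = true:
The clause (NOT w2) is unit, so w2 = false.
The clause (NOT w4) is unit, so w4 = false.
The clause (NOT w5) is unit, so w5 = false.
The clause (NOT w7) is unit, so w7 = false.
This assignment satisfies each clause.

w1=true, w2=false, w3=true, w4=false, w5=false, w6=true, w7=false, w8=false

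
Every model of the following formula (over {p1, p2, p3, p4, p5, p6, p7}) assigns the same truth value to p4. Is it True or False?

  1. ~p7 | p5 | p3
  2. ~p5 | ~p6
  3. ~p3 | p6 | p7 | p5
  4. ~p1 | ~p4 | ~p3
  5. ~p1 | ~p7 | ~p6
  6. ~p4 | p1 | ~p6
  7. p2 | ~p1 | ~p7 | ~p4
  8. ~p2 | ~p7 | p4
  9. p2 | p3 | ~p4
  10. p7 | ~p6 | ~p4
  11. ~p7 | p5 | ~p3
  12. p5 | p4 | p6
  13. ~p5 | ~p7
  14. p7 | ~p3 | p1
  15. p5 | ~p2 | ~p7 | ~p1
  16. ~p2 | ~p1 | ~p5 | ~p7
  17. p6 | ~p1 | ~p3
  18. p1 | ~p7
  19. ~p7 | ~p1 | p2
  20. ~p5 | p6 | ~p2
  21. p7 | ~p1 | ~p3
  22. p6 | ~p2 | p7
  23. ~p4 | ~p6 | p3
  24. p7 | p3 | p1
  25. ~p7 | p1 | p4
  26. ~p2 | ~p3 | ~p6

False

Suppose p4 = 1.
Try p5 = 0.
Try p7 = 0.
(~p6) alone gives p6 = 0.
(~p3) alone gives p3 = 0.
(p2) alone gives p2 = 1.
But (~p2) is also a unit clause — contradiction.
Undo p7 and try p7 = 1.
(p3) alone gives p3 = 1.
But (~p3) is also a unit clause — contradiction.
Neither p7 = 1 nor p7 = 0 works.
Undo p5 and try p5 = 1.
(~p6) alone gives p6 = 0.
(~p7) alone gives p7 = 0.
(~p2) alone gives p2 = 0.
(p3) alone gives p3 = 1.
(~p1) alone gives p1 = 0.
But (p1) is also a unit clause — contradiction.
Neither p5 = 1 nor p5 = 0 works.
So every satisfying assignment has p4 = False.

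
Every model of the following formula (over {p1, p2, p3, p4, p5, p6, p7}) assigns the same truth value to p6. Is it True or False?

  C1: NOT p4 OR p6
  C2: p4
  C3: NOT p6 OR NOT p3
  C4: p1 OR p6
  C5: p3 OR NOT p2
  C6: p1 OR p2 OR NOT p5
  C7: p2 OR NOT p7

True

Suppose p6 = false.
From the singleton clause (NOT p4), p4 = false.
But (p4) is also a unit clause — contradiction.
So every satisfying assignment has p6 = True.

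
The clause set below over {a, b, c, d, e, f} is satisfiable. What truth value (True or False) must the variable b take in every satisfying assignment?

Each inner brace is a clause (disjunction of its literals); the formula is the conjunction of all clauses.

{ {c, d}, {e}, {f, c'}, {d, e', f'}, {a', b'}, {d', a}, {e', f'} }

False

Suppose b = 1.
The clause (e) is unit, so e = 1.
The clause (a') is unit, so a = 0.
The clause (d') is unit, so d = 0.
The clause (c) is unit, so c = 1.
The clause (f) is unit, so f = 1.
That conflicts with the unit clause (f').
So every satisfying assignment has b = False.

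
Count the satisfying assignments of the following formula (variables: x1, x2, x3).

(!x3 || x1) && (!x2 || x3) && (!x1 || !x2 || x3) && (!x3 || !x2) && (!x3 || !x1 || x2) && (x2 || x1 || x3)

There are 2^3 = 8 truth assignments over (x1, x2, x3).
Check each against the 6 clauses (columns in the order x1, x2, x3):
  F F F  ✗ fails (x2 || x1 || x3)
  F F T  ✗ fails (!x3 || x1)
  F T F  ✗ fails (!x2 || x3)
  F T T  ✗ fails (!x3 || x1)
  T F F  ✓ satisfies all
  T F T  ✗ fails (!x3 || !x1 || x2)
  T T F  ✗ fails (!x2 || x3)
  T T T  ✗ fails (!x3 || !x2)
1 of the 8 rows is a model.

1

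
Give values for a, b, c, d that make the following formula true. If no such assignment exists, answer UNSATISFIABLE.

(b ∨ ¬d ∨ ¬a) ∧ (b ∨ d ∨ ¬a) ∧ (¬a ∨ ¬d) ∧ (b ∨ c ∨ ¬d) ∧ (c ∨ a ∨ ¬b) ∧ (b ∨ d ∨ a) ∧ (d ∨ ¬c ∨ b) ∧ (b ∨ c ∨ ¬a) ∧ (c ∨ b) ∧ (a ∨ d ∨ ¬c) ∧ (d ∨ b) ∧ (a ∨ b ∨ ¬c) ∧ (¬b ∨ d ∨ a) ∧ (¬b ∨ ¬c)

a ↦ True,  b ↦ True,  c ↦ False,  d ↦ False

Case a = True:
(¬d) alone gives d = False.
(b) alone gives b = True.
(¬c) alone gives c = False.
Every clause now holds.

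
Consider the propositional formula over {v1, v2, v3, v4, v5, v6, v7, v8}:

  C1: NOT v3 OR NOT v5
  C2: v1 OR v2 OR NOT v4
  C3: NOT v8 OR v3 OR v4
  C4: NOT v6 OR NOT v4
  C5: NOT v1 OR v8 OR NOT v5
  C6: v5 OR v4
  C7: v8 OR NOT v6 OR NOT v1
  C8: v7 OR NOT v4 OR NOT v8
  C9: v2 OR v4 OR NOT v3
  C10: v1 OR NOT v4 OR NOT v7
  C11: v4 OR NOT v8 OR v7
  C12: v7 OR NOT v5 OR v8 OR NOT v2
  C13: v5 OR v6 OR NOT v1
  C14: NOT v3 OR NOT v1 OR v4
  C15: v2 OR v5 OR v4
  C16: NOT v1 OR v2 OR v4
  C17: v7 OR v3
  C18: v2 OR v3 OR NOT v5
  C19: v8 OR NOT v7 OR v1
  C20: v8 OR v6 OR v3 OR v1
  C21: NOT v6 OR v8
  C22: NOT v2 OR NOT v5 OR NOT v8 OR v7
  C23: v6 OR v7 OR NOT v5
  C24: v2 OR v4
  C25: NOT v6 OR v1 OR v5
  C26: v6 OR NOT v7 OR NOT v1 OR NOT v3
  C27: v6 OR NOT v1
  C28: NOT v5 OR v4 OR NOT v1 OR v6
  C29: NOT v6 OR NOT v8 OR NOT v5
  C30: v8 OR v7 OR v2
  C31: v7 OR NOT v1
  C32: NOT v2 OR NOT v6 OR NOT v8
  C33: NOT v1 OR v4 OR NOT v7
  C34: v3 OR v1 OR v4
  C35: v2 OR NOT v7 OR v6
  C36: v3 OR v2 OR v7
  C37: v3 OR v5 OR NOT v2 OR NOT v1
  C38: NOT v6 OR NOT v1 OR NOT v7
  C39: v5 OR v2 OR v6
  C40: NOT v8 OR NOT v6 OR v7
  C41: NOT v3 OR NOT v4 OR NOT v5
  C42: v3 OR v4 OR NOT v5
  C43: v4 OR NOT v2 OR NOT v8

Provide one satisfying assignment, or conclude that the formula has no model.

Case v3 = true:
(NOT v5) alone gives v5 = false.
(v4) alone gives v4 = true.
(NOT v6) alone gives v6 = false.
(NOT v1) alone gives v1 = false.
(v2) alone gives v2 = true.
(NOT v7) alone gives v7 = false.
(NOT v8) alone gives v8 = false.
Every clause now holds.

v1: false; v2: true; v3: true; v4: true; v5: false; v6: false; v7: false; v8: false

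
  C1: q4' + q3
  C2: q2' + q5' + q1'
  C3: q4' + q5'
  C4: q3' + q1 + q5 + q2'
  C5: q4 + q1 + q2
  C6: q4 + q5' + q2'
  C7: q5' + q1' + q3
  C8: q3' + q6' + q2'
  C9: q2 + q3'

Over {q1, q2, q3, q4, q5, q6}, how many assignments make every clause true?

8

There are 2^6 = 64 truth assignments over (q1, q2, q3, q4, q5, q6).
Split on q3. With q3 = 1, the clauses containing q3 are satisfied and q3' drops from the rest; 2 of the 2^5 = 32 assignments to the other variables satisfy what remains.
With q3 = 0, by the same count on the reduced clause set, 6 assignments work.
(One model: q1=F, q2=T, q3=F, q4=F, q5=F, q6=F.)
Total: 2 + 6 = 8.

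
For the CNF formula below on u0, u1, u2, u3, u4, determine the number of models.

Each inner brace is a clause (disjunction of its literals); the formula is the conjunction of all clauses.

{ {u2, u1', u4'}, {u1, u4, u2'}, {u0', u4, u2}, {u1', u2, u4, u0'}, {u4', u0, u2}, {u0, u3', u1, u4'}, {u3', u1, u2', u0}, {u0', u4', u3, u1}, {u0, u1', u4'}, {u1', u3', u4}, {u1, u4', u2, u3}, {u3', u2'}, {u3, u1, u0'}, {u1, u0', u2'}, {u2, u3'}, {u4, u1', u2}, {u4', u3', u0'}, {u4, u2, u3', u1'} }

There are 2^5 = 32 truth assignments over (u0, u1, u2, u3, u4).
Split on u4. With u4 = 1, the clauses containing u4 are satisfied and u4' drops from the rest; 2 of the 2^4 = 16 assignments to the other variables satisfy what remains.
With u4 = 0, by the same count on the reduced clause set, 3 assignments work.
Total: 2 + 3 = 5.

5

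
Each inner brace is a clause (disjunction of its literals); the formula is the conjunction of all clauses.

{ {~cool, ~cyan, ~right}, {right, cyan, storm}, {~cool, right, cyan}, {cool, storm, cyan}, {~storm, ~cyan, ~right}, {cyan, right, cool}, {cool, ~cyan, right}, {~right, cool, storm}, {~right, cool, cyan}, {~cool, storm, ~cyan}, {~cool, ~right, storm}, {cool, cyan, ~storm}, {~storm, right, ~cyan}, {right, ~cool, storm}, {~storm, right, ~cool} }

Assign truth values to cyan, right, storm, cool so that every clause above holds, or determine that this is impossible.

cyan ↦ 0, right ↦ 1, storm ↦ 1, cool ↦ 1

Try cool = 1.
Try cyan = 0.
The clause (right) is unit, so right = 1.
The clause (storm) is unit, so storm = 1.
All clauses are satisfied.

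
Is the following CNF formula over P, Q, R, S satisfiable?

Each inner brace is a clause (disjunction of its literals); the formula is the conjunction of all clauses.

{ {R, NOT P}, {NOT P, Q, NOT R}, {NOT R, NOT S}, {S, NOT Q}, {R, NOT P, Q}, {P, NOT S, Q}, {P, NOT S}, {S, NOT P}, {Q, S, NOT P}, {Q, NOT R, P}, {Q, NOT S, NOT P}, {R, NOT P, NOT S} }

Suppose R = false.
Unit clause (NOT P) forces P = false.
Unit clause (NOT S) forces S = false.
Unit clause (NOT Q) forces Q = false.
All clauses are satisfied.
A satisfying assignment: P ↦ false,  Q ↦ false,  R ↦ false,  S ↦ false.

Yes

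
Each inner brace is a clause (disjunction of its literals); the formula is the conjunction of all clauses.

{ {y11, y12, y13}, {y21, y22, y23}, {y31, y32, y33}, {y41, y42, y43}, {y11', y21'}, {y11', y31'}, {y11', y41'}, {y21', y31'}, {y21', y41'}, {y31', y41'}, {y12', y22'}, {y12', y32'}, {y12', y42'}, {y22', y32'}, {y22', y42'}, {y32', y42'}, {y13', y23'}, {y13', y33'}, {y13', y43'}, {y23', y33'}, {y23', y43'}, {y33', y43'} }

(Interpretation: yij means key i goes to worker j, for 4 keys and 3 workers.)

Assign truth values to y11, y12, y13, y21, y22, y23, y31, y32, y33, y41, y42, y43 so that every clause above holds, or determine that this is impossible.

Try y11 = 0.
Try y12 = 1.
(y22') alone gives y22 = 0.
(y32') alone gives y32 = 0.
(y42') alone gives y42 = 0.
Try y21 = 1.
(y31') alone gives y31 = 0.
(y33) alone gives y33 = 1.
(y41') alone gives y41 = 0.
(y43) alone gives y43 = 1.
That conflicts with the unit clause (y43').
So y21 must be the other value — set y21 = 0.
(y23) alone gives y23 = 1.
(y13') alone gives y13 = 0.
(y33') alone gives y33 = 0.
(y31) alone gives y31 = 1.
(y41') alone gives y41 = 0.
(y43) alone gives y43 = 1.
That conflicts with the unit clause (y43').
Either choice for y21 ends in contradiction.
So y12 must be the other value — set y12 = 0.
(y13) alone gives y13 = 1.
(y23') alone gives y23 = 0.
(y33') alone gives y33 = 0.
(y43') alone gives y43 = 0.
Try y21 = 1.
(y31') alone gives y31 = 0.
(y32) alone gives y32 = 1.
(y41') alone gives y41 = 0.
(y42) alone gives y42 = 1.
That conflicts with the unit clause (y42').
So y21 must be the other value — set y21 = 0.
(y22) alone gives y22 = 1.
(y32') alone gives y32 = 0.
(y31) alone gives y31 = 1.
(y41') alone gives y41 = 0.
(y42) alone gives y42 = 1.
That conflicts with the unit clause (y42').
Either choice for y21 ends in contradiction.
Either choice for y12 ends in contradiction.
So y11 must be the other value — set y11 = 1.
(y21') alone gives y21 = 0.
(y31') alone gives y31 = 0.
(y41') alone gives y41 = 0.
Try y22 = 1.
(y12') alone gives y12 = 0.
(y32') alone gives y32 = 0.
(y33) alone gives y33 = 1.
(y42') alone gives y42 = 0.
(y43) alone gives y43 = 1.
That conflicts with the unit clause (y43').
So y22 must be the other value — set y22 = 0.
(y23) alone gives y23 = 1.
(y13') alone gives y13 = 0.
(y33') alone gives y33 = 0.
(y32) alone gives y32 = 1.
(y12') alone gives y12 = 0.
(y42') alone gives y42 = 0.
(y43) alone gives y43 = 1.
That conflicts with the unit clause (y43').
Either choice for y22 ends in contradiction.
Either choice for y11 ends in contradiction.

UNSATISFIABLE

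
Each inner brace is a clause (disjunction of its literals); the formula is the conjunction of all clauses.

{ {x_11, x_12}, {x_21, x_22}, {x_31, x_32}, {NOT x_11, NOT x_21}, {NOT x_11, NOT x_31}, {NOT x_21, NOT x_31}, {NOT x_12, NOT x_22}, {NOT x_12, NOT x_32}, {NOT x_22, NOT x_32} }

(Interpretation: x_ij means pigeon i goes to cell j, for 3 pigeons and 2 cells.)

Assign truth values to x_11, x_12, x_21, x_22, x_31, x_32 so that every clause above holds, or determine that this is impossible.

Suppose x_11 = true.
The clause (NOT x_21) is unit, so x_21 = false.
The clause (x_22) is unit, so x_22 = true.
The clause (NOT x_31) is unit, so x_31 = false.
The clause (x_32) is unit, so x_32 = true.
Now (NOT x_32) is unsatisfied and unit — conflict.
Undo x_11 and try x_11 = false.
The clause (x_12) is unit, so x_12 = true.
The clause (NOT x_22) is unit, so x_22 = false.
The clause (x_21) is unit, so x_21 = true.
The clause (NOT x_31) is unit, so x_31 = false.
The clause (x_32) is unit, so x_32 = true.
Now (NOT x_32) is unsatisfied and unit — conflict.
Both values of x_11 lead to a conflict.

UNSATISFIABLE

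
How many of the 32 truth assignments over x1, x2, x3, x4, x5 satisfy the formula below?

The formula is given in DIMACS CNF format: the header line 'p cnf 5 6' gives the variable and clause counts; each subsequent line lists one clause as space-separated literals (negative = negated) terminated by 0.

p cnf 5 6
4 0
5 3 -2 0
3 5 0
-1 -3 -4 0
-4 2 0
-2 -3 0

2

There are 2^5 = 32 truth assignments over (x1, x2, x3, x4, x5).
Split on x2. With x2 = True, the clauses containing x2 are satisfied and ¬x2 drops from the rest; 2 of the 2^4 = 16 assignments to the other variables satisfy what remains.
With x2 = False, by the same count on the reduced clause set, 0 assignments work.
(One model: x1=F, x2=T, x3=F, x4=T, x5=T.)
Total: 2 + 0 = 2.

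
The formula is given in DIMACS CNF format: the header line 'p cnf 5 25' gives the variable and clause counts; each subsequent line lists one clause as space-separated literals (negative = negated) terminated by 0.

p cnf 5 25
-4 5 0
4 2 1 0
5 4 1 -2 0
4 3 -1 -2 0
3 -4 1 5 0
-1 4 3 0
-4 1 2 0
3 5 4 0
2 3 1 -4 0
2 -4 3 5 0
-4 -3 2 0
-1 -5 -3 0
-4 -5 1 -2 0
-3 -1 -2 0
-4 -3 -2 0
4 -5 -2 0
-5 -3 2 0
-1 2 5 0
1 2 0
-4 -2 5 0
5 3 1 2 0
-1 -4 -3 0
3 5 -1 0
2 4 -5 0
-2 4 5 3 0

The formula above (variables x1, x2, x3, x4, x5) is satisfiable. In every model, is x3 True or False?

False

Suppose x3 = True.
Suppose x4 = False.
Suppose x2 = True.
Unit clause (¬x1) forces x1 = False.
Unit clause (x5) forces x5 = True.
That conflicts with the unit clause (¬x5).
Backtrack on x2: now try x2 = False.
Unit clause (x1) forces x1 = True.
Unit clause (¬x5) forces x5 = False.
That conflicts with the unit clause (x5).
Either choice for x2 ends in contradiction.
Backtrack on x4: now try x4 = True.
Unit clause (x5) forces x5 = True.
Unit clause (x2) forces x2 = True.
That conflicts with the unit clause (¬x2).
Either choice for x4 ends in contradiction.
So every satisfying assignment has x3 = False.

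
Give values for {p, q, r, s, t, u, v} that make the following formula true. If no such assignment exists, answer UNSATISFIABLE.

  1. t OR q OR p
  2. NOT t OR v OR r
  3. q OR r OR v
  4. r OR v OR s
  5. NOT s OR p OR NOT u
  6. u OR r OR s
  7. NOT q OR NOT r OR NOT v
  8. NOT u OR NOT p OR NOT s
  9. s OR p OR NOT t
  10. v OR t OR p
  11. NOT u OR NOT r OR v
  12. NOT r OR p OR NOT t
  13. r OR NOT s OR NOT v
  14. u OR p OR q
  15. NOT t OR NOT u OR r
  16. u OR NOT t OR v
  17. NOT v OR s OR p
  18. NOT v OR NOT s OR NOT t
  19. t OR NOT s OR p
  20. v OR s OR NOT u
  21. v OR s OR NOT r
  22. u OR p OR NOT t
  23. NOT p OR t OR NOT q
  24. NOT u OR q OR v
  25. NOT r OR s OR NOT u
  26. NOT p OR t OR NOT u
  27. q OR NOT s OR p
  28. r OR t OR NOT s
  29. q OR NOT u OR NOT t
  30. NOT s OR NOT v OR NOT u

Try t = false.
Try q = false.
The clause (p) is unit, so p = true.
The clause (NOT u) is unit, so u = false.
Try r = true.
Try v = false.
The clause (s) is unit, so s = true.
All clauses are satisfied.

p ↦ true, q ↦ false, r ↦ true, s ↦ true, t ↦ false, u ↦ false, v ↦ false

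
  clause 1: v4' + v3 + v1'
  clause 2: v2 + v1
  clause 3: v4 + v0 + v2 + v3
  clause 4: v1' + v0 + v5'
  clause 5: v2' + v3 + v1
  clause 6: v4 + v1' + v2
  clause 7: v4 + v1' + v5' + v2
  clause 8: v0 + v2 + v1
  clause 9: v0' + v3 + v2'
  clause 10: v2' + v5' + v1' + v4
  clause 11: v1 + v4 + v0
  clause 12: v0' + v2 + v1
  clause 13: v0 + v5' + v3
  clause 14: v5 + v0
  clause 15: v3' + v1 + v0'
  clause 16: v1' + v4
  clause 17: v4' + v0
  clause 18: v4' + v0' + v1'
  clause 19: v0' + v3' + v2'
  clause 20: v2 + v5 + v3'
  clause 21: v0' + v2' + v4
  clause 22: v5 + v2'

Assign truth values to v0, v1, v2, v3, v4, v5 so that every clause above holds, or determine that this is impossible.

UNSATISFIABLE

Case v2 = 1:
Unit clause (v5) forces v5 = 1.
Case v1 = 0:
Unit clause (v3) forces v3 = 1.
Unit clause (v0') forces v0 = 0.
Unit clause (v4) forces v4 = 1.
Now (v4') is unsatisfied and unit — conflict.
Undo v1 and try v1 = 1.
Unit clause (v0) forces v0 = 1.
Unit clause (v3) forces v3 = 1.
Now (v3') is unsatisfied and unit — conflict.
Both values of v1 lead to a conflict.
Undo v2 and try v2 = 0.
Unit clause (v1) forces v1 = 1.
Unit clause (v4) forces v4 = 1.
Unit clause (v3) forces v3 = 1.
Unit clause (v0) forces v0 = 1.
Now (v0') is unsatisfied and unit — conflict.
Both values of v2 lead to a conflict.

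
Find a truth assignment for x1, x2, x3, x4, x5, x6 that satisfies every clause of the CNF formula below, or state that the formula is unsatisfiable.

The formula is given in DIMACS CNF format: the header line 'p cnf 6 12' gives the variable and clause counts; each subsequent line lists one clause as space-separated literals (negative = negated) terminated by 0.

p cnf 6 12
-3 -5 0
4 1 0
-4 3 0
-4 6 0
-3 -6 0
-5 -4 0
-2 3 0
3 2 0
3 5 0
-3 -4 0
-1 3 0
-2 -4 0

x1: True, x2: True, x3: True, x4: False, x5: False, x6: False

Suppose x3 = True.
Unit clause (¬x5) forces x5 = False.
Unit clause (¬x6) forces x6 = False.
Unit clause (¬x4) forces x4 = False.
Unit clause (x1) forces x1 = True.
No clause remains; x2 is free.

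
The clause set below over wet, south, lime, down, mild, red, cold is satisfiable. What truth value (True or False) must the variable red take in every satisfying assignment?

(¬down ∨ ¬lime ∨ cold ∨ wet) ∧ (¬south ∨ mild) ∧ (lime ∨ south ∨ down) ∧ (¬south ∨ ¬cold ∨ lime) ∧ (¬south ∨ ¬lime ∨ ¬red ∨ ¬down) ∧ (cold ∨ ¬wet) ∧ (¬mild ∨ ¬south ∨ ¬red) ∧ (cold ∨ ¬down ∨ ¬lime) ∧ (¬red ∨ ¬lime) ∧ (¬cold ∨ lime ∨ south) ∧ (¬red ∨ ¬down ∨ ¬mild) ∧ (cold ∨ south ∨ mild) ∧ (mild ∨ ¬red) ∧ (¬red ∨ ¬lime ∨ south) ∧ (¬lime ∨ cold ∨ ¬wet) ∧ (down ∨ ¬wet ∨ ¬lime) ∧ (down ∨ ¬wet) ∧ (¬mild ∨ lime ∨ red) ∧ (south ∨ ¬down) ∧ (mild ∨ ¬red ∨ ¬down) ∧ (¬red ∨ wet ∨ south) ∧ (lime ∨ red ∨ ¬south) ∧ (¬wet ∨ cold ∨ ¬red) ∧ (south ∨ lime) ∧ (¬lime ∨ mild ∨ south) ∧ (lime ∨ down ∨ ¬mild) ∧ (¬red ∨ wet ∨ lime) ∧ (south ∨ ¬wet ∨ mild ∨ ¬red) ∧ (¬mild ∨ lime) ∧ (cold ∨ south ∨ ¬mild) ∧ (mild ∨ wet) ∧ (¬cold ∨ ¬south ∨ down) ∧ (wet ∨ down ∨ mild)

Suppose red = True.
(¬lime) alone gives lime = False.
(mild) alone gives mild = True.
But (¬mild) is also a unit clause — contradiction.
So every satisfying assignment has red = False.

False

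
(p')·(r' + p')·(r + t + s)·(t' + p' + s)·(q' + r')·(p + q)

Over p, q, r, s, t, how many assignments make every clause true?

There are 2^5 = 32 truth assignments over (p, q, r, s, t).
Split on s. With s = 1, the clauses containing s are satisfied and s' drops from the rest; 2 of the 2^4 = 16 assignments to the other variables satisfy what remains.
With s = 0, by the same count on the reduced clause set, 1 assignment works.
(One model: p=F, q=T, r=F, s=F, t=T.)
Total: 2 + 1 = 3.

3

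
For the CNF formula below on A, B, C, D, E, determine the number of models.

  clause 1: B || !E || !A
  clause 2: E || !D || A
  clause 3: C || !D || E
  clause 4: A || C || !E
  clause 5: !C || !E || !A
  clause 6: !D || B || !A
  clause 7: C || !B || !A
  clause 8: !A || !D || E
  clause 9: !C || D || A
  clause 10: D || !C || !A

5

There are 2^5 = 32 truth assignments over (A, B, C, D, E).
Split on B. With B = true, the clauses containing B are satisfied and !B drops from the rest; 2 of the 2^4 = 16 assignments to the other variables satisfy what remains.
With B = false, by the same count on the reduced clause set, 3 assignments work.
(One model: A=F, B=F, C=F, D=F, E=F.)
Total: 2 + 3 = 5.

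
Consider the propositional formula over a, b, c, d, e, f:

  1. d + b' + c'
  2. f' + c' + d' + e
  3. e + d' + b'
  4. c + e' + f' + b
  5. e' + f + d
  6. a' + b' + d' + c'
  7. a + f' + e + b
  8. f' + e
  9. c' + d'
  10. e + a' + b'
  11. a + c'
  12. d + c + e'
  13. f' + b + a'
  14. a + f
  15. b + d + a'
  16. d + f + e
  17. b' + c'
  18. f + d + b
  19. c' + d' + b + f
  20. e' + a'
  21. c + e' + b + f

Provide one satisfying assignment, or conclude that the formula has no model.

Branch on f: set f = 1.
Unit clause (e) forces e = 1.
Unit clause (a') forces a = 0.
Unit clause (c') forces c = 0.
Unit clause (b) forces b = 1.
Unit clause (d) forces d = 1.
Every clause now holds.

a ↦ 0; b ↦ 1; c ↦ 0; d ↦ 1; e ↦ 1; f ↦ 1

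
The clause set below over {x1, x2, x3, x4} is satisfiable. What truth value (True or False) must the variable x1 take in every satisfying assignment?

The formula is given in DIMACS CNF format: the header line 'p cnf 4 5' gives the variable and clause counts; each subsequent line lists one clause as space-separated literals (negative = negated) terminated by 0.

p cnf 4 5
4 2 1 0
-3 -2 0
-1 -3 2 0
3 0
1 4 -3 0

Suppose x1 = True.
(x3) alone gives x3 = True.
(¬x2) alone gives x2 = False.
Now (x2) is unsatisfied and unit — conflict.
So every satisfying assignment has x1 = False.

False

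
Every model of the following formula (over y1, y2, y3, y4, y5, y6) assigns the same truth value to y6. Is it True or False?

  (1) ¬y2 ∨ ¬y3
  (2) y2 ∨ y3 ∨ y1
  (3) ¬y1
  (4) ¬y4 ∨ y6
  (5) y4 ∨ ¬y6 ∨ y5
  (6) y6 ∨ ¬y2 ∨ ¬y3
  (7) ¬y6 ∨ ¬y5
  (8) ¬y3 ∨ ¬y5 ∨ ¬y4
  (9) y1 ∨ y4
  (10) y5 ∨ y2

Suppose y6 = False.
(¬y1) alone gives y1 = False.
(¬y4) alone gives y4 = False.
But (y4) is also a unit clause — contradiction.
So every satisfying assignment has y6 = True.

True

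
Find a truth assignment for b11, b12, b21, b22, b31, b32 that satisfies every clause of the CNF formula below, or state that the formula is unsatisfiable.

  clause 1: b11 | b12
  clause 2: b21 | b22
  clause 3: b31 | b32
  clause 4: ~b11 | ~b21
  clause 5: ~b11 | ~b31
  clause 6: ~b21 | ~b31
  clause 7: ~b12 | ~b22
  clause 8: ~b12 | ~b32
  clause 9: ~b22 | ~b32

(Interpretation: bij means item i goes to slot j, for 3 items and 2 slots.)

Suppose b11 = 1.
The clause (~b21) is unit, so b21 = 0.
The clause (b22) is unit, so b22 = 1.
The clause (~b31) is unit, so b31 = 0.
The clause (b32) is unit, so b32 = 1.
That conflicts with the unit clause (~b32).
So b11 must be the other value — set b11 = 0.
The clause (b12) is unit, so b12 = 1.
The clause (~b22) is unit, so b22 = 0.
The clause (b21) is unit, so b21 = 1.
The clause (~b31) is unit, so b31 = 0.
The clause (b32) is unit, so b32 = 1.
That conflicts with the unit clause (~b32).
Either choice for b11 ends in contradiction.

UNSATISFIABLE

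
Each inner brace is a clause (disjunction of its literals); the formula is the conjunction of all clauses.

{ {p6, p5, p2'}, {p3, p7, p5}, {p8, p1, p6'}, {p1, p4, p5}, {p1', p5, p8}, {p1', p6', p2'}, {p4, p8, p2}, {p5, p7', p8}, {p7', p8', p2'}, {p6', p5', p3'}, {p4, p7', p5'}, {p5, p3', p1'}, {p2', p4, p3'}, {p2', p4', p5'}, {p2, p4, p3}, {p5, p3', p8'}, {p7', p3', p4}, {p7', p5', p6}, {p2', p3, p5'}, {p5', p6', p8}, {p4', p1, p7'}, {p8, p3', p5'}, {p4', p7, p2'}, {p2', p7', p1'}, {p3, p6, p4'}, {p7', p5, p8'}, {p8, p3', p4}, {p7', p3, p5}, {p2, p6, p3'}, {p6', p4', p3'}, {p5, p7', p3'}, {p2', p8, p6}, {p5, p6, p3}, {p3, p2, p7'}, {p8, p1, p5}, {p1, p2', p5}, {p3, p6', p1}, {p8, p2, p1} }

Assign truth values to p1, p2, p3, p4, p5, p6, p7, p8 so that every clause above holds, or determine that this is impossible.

Try p6 = 1.
Try p8 = 1.
Try p1 = 1.
Unit clause (p2') forces p2 = 0.
Try p5 = 1.
Unit clause (p3') forces p3 = 0.
Unit clause (p4) forces p4 = 1.
Unit clause (p7') forces p7 = 0.
All clauses are satisfied.

p1=1; p2=0; p3=0; p4=1; p5=1; p6=1; p7=0; p8=1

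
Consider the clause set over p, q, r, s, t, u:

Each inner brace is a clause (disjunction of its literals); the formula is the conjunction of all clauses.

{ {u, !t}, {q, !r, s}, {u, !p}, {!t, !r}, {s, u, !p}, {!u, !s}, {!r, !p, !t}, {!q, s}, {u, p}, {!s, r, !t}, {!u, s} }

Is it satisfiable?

Try u = true.
The clause (!s) is unit, so s = false.
Now (s) is unsatisfied and unit — conflict.
That branch fails; take u = false instead.
The clause (!t) is unit, so t = false.
The clause (!p) is unit, so p = false.
Now (p) is unsatisfied and unit — conflict.
Neither u = true nor u = false works.
No assignment satisfies every clause.

Unsatisfiable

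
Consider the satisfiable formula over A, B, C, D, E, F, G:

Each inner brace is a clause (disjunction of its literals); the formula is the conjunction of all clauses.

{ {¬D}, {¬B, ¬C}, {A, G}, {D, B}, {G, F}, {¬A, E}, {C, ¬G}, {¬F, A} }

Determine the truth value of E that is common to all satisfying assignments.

True

Suppose E = False.
Unit clause (¬D) forces D = False.
Unit clause (B) forces B = True.
Unit clause (¬C) forces C = False.
Unit clause (¬A) forces A = False.
Unit clause (G) forces G = True.
But (¬G) is also a unit clause — contradiction.
So every satisfying assignment has E = True.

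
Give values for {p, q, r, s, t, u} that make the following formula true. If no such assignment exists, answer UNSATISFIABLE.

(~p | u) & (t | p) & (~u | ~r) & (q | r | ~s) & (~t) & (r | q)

p=1, q=1, r=0, s=1, t=0, u=1

Unit clause (~t) forces t = 0.
Unit clause (p) forces p = 1.
Unit clause (u) forces u = 1.
Unit clause (~r) forces r = 0.
Unit clause (q) forces q = 1.
All clauses hold; s can take either value.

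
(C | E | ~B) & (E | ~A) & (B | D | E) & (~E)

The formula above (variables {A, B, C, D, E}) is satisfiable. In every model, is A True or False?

Suppose A = 1.
(E) alone gives E = 1.
Now (~E) is unsatisfied and unit — conflict.
So every satisfying assignment has A = False.

False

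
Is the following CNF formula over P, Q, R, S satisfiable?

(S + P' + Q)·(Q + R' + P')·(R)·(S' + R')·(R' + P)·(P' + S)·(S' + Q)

The clause (R) is unit, so R = 1.
The clause (S') is unit, so S = 0.
The clause (P) is unit, so P = 1.
Now (P') is unsatisfied and unit — conflict.
No assignment satisfies every clause.

No, unsatisfiable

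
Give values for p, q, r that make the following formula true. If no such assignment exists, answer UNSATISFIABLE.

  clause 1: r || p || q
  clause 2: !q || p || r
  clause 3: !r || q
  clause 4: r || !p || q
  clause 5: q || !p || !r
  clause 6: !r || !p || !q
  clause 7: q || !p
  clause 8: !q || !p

Branch on r: set r = true.
The clause (q) is unit, so q = true.
The clause (!p) is unit, so p = false.
Every clause now holds.

p=false, q=true, r=true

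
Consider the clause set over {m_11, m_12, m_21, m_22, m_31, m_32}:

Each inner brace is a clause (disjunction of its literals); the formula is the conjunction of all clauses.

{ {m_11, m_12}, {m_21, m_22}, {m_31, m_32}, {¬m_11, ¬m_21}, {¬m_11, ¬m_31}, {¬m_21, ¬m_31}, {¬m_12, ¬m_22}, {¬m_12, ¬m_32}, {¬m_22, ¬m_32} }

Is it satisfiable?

No, unsatisfiable

Case m_11 = True:
From the singleton clause (¬m_21), m_21 = False.
From the singleton clause (m_22), m_22 = True.
From the singleton clause (¬m_31), m_31 = False.
From the singleton clause (m_32), m_32 = True.
But (¬m_32) is also a unit clause — contradiction.
That branch fails; take m_11 = False instead.
From the singleton clause (m_12), m_12 = True.
From the singleton clause (¬m_22), m_22 = False.
From the singleton clause (m_21), m_21 = True.
From the singleton clause (¬m_31), m_31 = False.
From the singleton clause (m_32), m_32 = True.
But (¬m_32) is also a unit clause — contradiction.
Both values of m_11 lead to a conflict.
No assignment satisfies every clause.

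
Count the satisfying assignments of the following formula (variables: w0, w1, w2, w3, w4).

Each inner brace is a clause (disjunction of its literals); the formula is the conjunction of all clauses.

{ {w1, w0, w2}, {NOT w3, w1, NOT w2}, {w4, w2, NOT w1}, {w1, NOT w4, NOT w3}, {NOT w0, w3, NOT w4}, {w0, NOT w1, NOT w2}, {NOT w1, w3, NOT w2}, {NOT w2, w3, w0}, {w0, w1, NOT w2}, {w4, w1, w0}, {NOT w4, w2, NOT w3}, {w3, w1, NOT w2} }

There are 2^5 = 32 truth assignments over (w0, w1, w2, w3, w4).
Split on w0. With w0 = true, the clauses containing w0 are satisfied and NOT w0 drops from the rest; 4 of the 2^4 = 16 assignments to the other variables satisfy what remains.
With w0 = false, by the same count on the reduced clause set, 1 assignment works.
(One model: w0=F, w1=T, w2=F, w3=F, w4=T.)
Total: 4 + 1 = 5.

5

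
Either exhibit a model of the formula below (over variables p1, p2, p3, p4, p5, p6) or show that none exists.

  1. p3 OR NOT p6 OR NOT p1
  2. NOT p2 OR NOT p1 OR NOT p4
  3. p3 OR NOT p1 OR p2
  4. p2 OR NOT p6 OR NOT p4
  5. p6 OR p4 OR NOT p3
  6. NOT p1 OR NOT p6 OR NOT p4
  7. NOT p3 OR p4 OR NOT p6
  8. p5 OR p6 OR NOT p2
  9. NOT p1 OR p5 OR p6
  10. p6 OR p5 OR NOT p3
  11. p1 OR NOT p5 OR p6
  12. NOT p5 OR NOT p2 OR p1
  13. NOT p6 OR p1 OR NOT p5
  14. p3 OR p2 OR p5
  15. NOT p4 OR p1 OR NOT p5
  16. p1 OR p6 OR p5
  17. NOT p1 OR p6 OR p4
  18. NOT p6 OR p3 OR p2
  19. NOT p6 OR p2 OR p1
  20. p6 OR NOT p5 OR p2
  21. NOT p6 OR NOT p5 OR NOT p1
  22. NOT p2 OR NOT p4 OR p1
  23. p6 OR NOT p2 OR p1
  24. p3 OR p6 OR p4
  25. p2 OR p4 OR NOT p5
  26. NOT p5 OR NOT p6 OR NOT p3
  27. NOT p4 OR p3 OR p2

p1: false; p2: true; p3: false; p4: false; p5: false; p6: true

Case p3 = false:
Case p6 = true:
The clause (NOT p1) is unit, so p1 = false.
The clause (NOT p5) is unit, so p5 = false.
The clause (p2) is unit, so p2 = true.
The clause (NOT p4) is unit, so p4 = false.
Every clause now holds.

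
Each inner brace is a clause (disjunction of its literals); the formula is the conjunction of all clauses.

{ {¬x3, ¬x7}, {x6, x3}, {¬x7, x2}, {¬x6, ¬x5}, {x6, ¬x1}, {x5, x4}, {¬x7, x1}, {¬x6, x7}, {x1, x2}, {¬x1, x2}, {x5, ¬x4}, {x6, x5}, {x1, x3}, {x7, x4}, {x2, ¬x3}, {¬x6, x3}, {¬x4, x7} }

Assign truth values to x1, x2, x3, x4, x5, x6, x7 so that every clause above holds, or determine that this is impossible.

UNSATISFIABLE

Case x3 = False:
Unit clause (x6) forces x6 = True.
But (¬x6) is also a unit clause — contradiction.
Backtrack on x3: now try x3 = True.
Unit clause (¬x7) forces x7 = False.
Unit clause (¬x6) forces x6 = False.
Unit clause (¬x1) forces x1 = False.
Unit clause (x2) forces x2 = True.
Unit clause (x5) forces x5 = True.
Unit clause (x4) forces x4 = True.
But (¬x4) is also a unit clause — contradiction.
Neither x3 = True nor x3 = False works.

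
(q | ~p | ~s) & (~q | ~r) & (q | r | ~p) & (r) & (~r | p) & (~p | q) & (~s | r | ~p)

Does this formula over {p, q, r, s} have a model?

The clause (r) is unit, so r = 1.
The clause (~q) is unit, so q = 0.
The clause (p) is unit, so p = 1.
Now (~p) is unsatisfied and unit — conflict.
No assignment satisfies every clause.

No, unsatisfiable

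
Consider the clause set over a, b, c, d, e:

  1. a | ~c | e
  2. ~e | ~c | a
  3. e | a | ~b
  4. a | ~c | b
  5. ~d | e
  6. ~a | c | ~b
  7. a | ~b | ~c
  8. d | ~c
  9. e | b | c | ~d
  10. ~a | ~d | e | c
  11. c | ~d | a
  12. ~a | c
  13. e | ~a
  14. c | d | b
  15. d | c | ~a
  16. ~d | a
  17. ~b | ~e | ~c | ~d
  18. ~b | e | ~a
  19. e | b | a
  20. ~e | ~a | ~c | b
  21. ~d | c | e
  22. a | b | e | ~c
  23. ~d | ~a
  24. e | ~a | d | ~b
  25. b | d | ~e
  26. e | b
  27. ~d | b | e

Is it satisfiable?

Yes

Branch on d: set d = 0.
(~c) alone gives c = 0.
(~a) alone gives a = 0.
(b) alone gives b = 1.
(e) alone gives e = 1.
This assignment satisfies each clause.
A satisfying assignment: a=0; b=1; c=0; d=0; e=1.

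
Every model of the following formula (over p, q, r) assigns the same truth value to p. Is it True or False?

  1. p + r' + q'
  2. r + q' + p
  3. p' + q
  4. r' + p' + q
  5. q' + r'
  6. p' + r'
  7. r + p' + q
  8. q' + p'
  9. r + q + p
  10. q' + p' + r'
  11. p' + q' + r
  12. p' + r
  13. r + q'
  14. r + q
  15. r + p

False

Suppose p = 1.
From the singleton clause (q), q = 1.
That conflicts with the unit clause (q').
So every satisfying assignment has p = False.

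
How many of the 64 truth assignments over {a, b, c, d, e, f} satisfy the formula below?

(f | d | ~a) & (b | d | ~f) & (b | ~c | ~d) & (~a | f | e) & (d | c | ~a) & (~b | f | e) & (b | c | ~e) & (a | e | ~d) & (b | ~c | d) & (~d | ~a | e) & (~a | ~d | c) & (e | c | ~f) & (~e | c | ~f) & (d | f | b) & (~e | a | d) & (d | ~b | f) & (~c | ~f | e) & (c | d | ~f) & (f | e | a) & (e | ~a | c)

6

There are 2^6 = 64 truth assignments over (a, b, c, d, e, f).
Split on d. With d = 1, the clauses containing d are satisfied and ~d drops from the rest; 5 of the 2^5 = 32 assignments to the other variables satisfy what remains.
With d = 0, by the same count on the reduced clause set, 1 assignment works.
Total: 5 + 1 = 6.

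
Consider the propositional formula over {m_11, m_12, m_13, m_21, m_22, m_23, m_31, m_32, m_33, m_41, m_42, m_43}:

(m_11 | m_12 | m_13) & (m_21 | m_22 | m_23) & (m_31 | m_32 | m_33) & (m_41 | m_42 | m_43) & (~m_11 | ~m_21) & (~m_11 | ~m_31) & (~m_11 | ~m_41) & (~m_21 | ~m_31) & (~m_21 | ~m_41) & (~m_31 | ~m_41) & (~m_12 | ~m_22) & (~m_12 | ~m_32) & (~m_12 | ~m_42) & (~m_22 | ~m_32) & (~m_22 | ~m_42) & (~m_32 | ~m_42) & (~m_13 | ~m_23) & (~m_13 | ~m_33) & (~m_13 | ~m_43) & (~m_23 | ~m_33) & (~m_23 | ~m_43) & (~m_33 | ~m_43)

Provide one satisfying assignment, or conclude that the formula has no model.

Suppose m_11 = 0.
Suppose m_12 = 1.
Unit clause (~m_22) forces m_22 = 0.
Unit clause (~m_32) forces m_32 = 0.
Unit clause (~m_42) forces m_42 = 0.
Suppose m_21 = 1.
Unit clause (~m_31) forces m_31 = 0.
Unit clause (m_33) forces m_33 = 1.
Unit clause (~m_41) forces m_41 = 0.
Unit clause (m_43) forces m_43 = 1.
But (~m_43) is also a unit clause — contradiction.
That branch fails; take m_21 = 0 instead.
Unit clause (m_23) forces m_23 = 1.
Unit clause (~m_13) forces m_13 = 0.
Unit clause (~m_33) forces m_33 = 0.
Unit clause (m_31) forces m_31 = 1.
Unit clause (~m_41) forces m_41 = 0.
Unit clause (m_43) forces m_43 = 1.
But (~m_43) is also a unit clause — contradiction.
Either choice for m_21 ends in contradiction.
That branch fails; take m_12 = 0 instead.
Unit clause (m_13) forces m_13 = 1.
Unit clause (~m_23) forces m_23 = 0.
Unit clause (~m_33) forces m_33 = 0.
Unit clause (~m_43) forces m_43 = 0.
Suppose m_21 = 1.
Unit clause (~m_31) forces m_31 = 0.
Unit clause (m_32) forces m_32 = 1.
Unit clause (~m_41) forces m_41 = 0.
Unit clause (m_42) forces m_42 = 1.
But (~m_42) is also a unit clause — contradiction.
That branch fails; take m_21 = 0 instead.
Unit clause (m_22) forces m_22 = 1.
Unit clause (~m_32) forces m_32 = 0.
Unit clause (m_31) forces m_31 = 1.
Unit clause (~m_41) forces m_41 = 0.
Unit clause (m_42) forces m_42 = 1.
But (~m_42) is also a unit clause — contradiction.
Either choice for m_21 ends in contradiction.
Either choice for m_12 ends in contradiction.
That branch fails; take m_11 = 1 instead.
Unit clause (~m_21) forces m_21 = 0.
Unit clause (~m_31) forces m_31 = 0.
Unit clause (~m_41) forces m_41 = 0.
Suppose m_22 = 1.
Unit clause (~m_12) forces m_12 = 0.
Unit clause (~m_32) forces m_32 = 0.
Unit clause (m_33) forces m_33 = 1.
Unit clause (~m_42) forces m_42 = 0.
Unit clause (m_43) forces m_43 = 1.
But (~m_43) is also a unit clause — contradiction.
That branch fails; take m_22 = 0 instead.
Unit clause (m_23) forces m_23 = 1.
Unit clause (~m_13) forces m_13 = 0.
Unit clause (~m_33) forces m_33 = 0.
Unit clause (m_32) forces m_32 = 1.
Unit clause (~m_12) forces m_12 = 0.
Unit clause (~m_42) forces m_42 = 0.
Unit clause (m_43) forces m_43 = 1.
But (~m_43) is also a unit clause — contradiction.
Either choice for m_22 ends in contradiction.
Either choice for m_11 ends in contradiction.

UNSATISFIABLE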